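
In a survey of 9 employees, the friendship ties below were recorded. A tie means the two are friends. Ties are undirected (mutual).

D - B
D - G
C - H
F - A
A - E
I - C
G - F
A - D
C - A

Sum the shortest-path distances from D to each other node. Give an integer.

Distances from D: A:1, B:1, C:2, E:2, F:2, G:1, H:3, I:3.
Sum = 1 + 1 + 2 + 2 + 2 + 1 + 3 + 3 = 15.

15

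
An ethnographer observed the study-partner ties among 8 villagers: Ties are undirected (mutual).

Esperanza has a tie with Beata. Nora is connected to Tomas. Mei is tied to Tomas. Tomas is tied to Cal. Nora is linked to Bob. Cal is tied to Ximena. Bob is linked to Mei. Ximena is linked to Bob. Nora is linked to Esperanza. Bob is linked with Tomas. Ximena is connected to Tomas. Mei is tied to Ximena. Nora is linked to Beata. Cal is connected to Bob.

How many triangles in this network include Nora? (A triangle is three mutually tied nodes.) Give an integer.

2

Nora's neighbors: Beata, Bob, Esperanza, and Tomas.
Neighbor pairs that are themselves tied: Nora–Beata–Esperanza; Nora–Bob–Tomas. Each forms one triangle with Nora, for 2 in total.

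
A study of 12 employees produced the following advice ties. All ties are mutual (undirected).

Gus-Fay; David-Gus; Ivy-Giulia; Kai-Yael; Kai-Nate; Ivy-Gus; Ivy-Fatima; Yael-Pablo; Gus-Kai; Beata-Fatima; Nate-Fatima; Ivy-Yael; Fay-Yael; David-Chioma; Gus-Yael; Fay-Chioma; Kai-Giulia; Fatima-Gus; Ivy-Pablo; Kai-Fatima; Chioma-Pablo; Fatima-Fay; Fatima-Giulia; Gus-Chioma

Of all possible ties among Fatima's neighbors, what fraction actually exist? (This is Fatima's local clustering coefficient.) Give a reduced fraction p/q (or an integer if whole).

2/7

Fatima's neighbors: Beata, Fay, Giulia, Gus, Ivy, Kai, and Nate (k = 7).
Possible neighbor pairs: C(7,2) = 21. Edges among them: Fay–Gus, Giulia–Ivy, Giulia–Kai, Gus–Ivy, Gus–Kai, Kai–Nate → e = 6.
Clustering(Fatima) = 6/21 = 2/7.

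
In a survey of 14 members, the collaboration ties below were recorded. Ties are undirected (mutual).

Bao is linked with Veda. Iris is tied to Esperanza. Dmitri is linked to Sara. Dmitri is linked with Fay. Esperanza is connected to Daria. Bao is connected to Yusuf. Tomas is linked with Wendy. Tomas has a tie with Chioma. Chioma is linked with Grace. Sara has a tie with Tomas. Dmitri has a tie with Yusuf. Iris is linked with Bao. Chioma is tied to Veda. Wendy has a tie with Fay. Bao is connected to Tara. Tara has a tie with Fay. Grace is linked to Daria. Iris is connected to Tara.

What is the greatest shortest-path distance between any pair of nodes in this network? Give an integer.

5

Eccentricity of each node (its greatest distance to any other): Bao:3, Chioma:3, Daria:5, Dmitri:5, Esperanza:5, Fay:4, Grace:4, Iris:4, Sara:5, Tara:4, Tomas:4, Veda:3, Wendy:4, Yusuf:4.
The maximum eccentricity is 5, realized for instance by the pair Sara–Esperanza via Sara – Tomas – Chioma – Grace – Daria – Esperanza. So the diameter is 5.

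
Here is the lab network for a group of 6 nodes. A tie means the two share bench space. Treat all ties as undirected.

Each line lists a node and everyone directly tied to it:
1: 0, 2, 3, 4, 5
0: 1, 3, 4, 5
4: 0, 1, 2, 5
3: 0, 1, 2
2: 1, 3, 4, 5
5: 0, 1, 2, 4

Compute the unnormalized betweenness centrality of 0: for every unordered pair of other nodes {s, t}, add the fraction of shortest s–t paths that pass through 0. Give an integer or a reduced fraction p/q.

2/3

Pairs whose geodesics pass through 0 — 4–3: 1/3; 3–5: 1/3.
All other pairs contribute 0.
Summing the contributions gives betweenness(0) = 2/3.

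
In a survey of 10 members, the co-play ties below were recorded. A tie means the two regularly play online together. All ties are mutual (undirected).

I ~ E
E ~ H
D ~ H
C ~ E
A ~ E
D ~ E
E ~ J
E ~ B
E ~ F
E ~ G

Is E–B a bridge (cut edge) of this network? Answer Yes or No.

Yes

Without the E–B edge there is no alternate route between E and B, so the network disconnects. It is a bridge.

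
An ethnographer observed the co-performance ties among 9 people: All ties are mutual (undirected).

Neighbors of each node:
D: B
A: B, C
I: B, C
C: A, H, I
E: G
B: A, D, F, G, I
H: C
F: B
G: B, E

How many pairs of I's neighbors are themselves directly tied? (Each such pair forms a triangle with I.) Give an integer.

I's neighbors are B and C, but none of them are tied to each other, so no triangle contains I.

0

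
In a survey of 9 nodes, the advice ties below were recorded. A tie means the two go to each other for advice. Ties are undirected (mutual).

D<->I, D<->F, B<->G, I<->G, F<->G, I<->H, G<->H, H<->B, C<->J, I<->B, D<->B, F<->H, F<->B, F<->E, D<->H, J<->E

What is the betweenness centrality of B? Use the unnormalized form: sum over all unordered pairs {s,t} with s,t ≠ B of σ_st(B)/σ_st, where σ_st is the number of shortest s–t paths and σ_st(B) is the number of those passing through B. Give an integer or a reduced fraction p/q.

Pairs whose geodesics pass through B — C–I: 1/4; E–I: 1/4; J–I: 1/4; G–D: 1/4; F–I: 1/4.
All other pairs contribute 0.
Summing the contributions gives betweenness(B) = 5/4.

5/4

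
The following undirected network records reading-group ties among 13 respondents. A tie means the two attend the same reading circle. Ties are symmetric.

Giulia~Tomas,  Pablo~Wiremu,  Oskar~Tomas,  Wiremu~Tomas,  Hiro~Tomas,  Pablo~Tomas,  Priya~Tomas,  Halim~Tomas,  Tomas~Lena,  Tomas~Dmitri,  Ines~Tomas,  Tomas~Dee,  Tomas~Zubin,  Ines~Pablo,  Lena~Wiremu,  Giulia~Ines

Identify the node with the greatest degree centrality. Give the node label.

Degrees — Dee:1, Dmitri:1, Giulia:2, Halim:1, Hiro:1, Ines:3, Lena:2, Oskar:1, Pablo:3, Priya:1, Tomas:12, Wiremu:3, Zubin:1.
The maximum is 12, attained only by Tomas.

Tomas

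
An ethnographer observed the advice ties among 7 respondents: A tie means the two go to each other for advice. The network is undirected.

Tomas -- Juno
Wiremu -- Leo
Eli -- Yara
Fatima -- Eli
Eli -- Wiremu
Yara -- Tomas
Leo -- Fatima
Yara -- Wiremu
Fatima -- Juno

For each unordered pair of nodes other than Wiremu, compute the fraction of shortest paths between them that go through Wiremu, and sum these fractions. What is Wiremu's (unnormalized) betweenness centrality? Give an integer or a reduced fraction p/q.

2

Pairs whose geodesics pass through Wiremu — Eli–Leo: 1/2; Yara–Leo: 1; Tomas–Leo: 1/2.
All other pairs contribute 0.
Summing the contributions gives betweenness(Wiremu) = 2.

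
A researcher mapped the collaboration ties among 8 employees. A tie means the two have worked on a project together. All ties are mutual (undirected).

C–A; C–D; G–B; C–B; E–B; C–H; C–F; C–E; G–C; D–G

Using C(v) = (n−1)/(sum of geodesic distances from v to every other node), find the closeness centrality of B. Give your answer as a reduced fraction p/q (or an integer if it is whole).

Distances from B: A:2, C:1, D:2, E:1, F:2, G:1, H:2. Sum = 11.
n = 8, so closeness = 7/11.

7/11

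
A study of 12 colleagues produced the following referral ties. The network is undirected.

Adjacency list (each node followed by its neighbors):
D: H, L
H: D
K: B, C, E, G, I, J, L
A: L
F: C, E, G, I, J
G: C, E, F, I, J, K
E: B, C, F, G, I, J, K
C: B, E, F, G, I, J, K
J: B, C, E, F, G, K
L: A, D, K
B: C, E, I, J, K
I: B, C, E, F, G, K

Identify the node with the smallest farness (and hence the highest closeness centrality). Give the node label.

Farness (sum of distances to all others) for each node — A:30, B:21, C:19, D:28, E:19, F:25, G:20, H:38, I:20, J:20, K:16, L:20.
The smallest farness is 16, for K, so K has the highest closeness.

K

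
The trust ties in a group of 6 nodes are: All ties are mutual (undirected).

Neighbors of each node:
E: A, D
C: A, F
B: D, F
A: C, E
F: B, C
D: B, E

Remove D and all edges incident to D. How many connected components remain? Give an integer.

D's neighbors (B and E) remain reachable from one another through other ties, so the rest of the network stays in one piece.

1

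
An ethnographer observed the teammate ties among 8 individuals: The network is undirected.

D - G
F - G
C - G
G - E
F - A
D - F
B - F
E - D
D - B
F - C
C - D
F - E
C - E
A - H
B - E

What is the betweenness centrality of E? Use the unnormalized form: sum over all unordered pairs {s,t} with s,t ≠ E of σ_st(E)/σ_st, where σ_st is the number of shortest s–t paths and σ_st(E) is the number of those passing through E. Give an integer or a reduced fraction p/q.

2/3

Pairs whose geodesics pass through E — C–B: 1/3; G–B: 1/3.
All other pairs contribute 0.
Summing the contributions gives betweenness(E) = 2/3.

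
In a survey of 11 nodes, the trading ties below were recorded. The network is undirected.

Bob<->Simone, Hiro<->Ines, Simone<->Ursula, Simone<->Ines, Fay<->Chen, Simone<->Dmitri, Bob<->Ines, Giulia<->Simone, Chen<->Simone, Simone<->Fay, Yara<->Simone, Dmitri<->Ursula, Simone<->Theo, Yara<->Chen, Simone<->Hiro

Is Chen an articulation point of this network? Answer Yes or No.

Even without Chen, every remaining node can still reach every other (the residual graph is connected), so Chen is not a cut vertex.

No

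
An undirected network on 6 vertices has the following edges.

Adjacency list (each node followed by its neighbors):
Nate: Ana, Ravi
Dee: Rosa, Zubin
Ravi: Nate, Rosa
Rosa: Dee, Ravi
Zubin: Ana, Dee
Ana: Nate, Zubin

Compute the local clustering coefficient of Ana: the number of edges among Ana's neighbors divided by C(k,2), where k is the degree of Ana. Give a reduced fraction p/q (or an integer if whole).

0

Ana's neighbors: Nate and Zubin (k = 2).
Possible neighbor pairs: C(2,2) = 1. Edges among them: none → e = 0.
Clustering(Ana) = 0/1.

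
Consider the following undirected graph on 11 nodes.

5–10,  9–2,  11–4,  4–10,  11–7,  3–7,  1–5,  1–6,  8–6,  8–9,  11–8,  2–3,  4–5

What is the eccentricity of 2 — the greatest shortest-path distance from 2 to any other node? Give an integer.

5

Distances from 2: 1:4, 3:1, 4:4, 5:5, 6:3, 7:2, 8:2, 9:1, 10:5, 11:3.
The largest is 5 (to 10 and 5), so the eccentricity of 2 is 5.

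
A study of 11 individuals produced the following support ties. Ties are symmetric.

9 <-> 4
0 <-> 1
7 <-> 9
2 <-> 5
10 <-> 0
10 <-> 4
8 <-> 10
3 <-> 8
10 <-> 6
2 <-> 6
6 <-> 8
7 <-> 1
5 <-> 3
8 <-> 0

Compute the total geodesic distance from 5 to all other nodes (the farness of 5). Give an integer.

Distances from 5: 0:3, 1:4, 2:1, 3:1, 4:4, 6:2, 7:5, 8:2, 9:5, 10:3.
Sum = 3 + 4 + 1 + 1 + 4 + 2 + 5 + 2 + 5 + 3 = 30.

30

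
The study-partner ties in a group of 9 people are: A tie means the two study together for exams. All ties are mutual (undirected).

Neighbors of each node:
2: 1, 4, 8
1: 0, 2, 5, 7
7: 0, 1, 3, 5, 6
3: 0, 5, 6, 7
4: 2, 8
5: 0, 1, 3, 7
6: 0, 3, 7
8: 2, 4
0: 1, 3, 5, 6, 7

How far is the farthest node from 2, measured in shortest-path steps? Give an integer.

3

Distances from 2: 0:2, 1:1, 3:3, 4:1, 5:2, 6:3, 7:2, 8:1.
The largest is 3 (to 6 and 3), so the eccentricity of 2 is 3.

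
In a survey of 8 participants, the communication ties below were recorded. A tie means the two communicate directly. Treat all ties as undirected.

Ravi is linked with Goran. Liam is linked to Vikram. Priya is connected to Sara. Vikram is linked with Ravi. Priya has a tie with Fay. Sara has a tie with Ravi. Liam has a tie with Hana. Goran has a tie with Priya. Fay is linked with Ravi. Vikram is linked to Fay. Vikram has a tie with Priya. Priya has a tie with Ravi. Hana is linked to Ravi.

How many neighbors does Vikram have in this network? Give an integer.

4

Vikram is directly tied to Fay, Liam, Priya, and Ravi. That is 4 neighbors, so the degree of Vikram is 4.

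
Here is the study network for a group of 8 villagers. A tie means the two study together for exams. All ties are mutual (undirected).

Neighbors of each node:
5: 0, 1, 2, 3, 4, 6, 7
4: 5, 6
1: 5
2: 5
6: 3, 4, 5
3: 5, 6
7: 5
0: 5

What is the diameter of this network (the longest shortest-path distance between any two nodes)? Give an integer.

Eccentricity of each node (its greatest distance to any other): 0:2, 1:2, 2:2, 3:2, 4:2, 5:1, 6:2, 7:2.
The maximum eccentricity is 2, realized for instance by the pair 7–3 via 7 – 5 – 3. So the diameter is 2.

2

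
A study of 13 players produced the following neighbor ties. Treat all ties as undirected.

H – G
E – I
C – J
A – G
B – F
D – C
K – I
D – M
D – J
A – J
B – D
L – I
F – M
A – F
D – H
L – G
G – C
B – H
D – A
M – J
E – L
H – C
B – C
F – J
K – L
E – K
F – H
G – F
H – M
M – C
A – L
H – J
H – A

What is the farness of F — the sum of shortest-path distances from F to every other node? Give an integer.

21

Distances from F: A:1, B:1, C:2, D:2, E:3, G:1, H:1, I:3, J:1, K:3, L:2, M:1.
Sum = 1 + 1 + 2 + 2 + 3 + 1 + 1 + 3 + 1 + 3 + 2 + 1 = 21.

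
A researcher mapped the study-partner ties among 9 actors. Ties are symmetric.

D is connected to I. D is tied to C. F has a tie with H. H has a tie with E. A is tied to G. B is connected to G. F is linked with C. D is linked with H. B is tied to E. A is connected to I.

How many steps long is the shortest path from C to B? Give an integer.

One shortest route is C – D – H – E – B, which uses 4 edges, and at distance 3 from C we only reach {A, E}, which does not include B. So d(C,B) = 4.

4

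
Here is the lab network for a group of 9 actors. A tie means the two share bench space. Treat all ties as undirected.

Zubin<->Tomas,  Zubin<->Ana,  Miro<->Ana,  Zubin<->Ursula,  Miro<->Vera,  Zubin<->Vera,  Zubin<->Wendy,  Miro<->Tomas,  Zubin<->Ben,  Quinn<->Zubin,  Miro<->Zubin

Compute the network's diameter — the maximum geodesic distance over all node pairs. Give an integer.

2

Eccentricity of each node (its greatest distance to any other): Ana:2, Ben:2, Miro:2, Quinn:2, Tomas:2, Ursula:2, Vera:2, Wendy:2, Zubin:1.
The maximum eccentricity is 2, realized for instance by the pair Ben–Ana via Ben – Zubin – Ana. So the diameter is 2.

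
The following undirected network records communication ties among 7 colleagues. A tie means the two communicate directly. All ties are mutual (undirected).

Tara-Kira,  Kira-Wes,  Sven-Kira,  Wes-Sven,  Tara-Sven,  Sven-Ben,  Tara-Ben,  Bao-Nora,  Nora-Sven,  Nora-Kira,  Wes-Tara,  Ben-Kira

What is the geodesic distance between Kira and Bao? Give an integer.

2

One shortest route is Kira – Nora – Bao, which uses 2 edges, and Kira and Bao are not directly tied, so nothing shorter exists. So d(Kira,Bao) = 2.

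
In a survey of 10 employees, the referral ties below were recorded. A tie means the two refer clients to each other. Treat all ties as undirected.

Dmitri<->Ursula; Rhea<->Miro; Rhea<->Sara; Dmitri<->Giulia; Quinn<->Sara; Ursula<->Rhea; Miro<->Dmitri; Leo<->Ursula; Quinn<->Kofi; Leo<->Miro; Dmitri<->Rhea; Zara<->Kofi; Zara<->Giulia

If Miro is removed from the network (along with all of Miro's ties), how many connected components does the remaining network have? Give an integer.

Miro's neighbors (Dmitri, Leo, and Rhea) remain reachable from one another through other ties, so the rest of the network stays in one piece.

1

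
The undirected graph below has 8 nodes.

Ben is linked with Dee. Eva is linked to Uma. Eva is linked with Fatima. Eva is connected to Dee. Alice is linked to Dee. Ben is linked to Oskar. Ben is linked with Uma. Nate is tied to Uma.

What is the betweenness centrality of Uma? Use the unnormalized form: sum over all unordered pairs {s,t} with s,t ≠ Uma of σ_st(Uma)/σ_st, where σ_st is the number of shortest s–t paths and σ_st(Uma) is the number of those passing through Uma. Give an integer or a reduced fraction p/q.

Pairs whose geodesics pass through Uma — Alice–Nate: 2/2; Dee–Nate: 2/2; Nate–Oskar: 1; Nate–Eva: 1; Nate–Ben: 1; Nate–Fatima: 1; Oskar–Eva: 1/2; Oskar–Fatima: 1/2; Eva–Ben: 1/2; Ben–Fatima: 1/2.
All other pairs contribute 0.
Summing the contributions gives betweenness(Uma) = 8.

8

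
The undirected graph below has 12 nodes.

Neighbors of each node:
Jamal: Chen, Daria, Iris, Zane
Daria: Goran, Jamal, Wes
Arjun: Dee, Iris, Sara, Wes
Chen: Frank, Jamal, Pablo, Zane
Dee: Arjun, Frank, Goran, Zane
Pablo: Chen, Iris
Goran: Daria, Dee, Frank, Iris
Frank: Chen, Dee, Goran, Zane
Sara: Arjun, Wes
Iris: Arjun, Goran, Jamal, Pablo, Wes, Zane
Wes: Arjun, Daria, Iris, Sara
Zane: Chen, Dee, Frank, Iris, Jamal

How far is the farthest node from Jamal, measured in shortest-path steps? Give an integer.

3

Distances from Jamal: Arjun:2, Chen:1, Daria:1, Dee:2, Frank:2, Goran:2, Iris:1, Pablo:2, Sara:3, Wes:2, Zane:1.
The largest is 3 (to Sara), so the eccentricity of Jamal is 3.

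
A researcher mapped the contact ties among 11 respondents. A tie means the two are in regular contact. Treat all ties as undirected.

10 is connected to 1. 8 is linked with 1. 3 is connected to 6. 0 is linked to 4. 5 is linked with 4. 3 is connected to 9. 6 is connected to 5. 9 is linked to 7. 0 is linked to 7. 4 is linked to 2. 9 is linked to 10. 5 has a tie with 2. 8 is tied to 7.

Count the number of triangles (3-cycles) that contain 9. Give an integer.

0

9's neighbors are 3, 7, and 10, but none of them are tied to each other, so no triangle contains 9.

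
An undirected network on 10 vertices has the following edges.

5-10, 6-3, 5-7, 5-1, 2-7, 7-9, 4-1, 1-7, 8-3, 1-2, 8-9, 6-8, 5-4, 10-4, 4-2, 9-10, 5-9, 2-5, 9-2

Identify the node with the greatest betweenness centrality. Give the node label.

9

Unnormalized betweenness of each node: 1:1/3, 2:3, 3:0, 4:5/6, 5:13/3, 6:0, 7:4/3, 8:14, 9:113/6, 10:4/3.
9 has the largest value, 113/6, making it the main broker — the node through which the most shortest paths run.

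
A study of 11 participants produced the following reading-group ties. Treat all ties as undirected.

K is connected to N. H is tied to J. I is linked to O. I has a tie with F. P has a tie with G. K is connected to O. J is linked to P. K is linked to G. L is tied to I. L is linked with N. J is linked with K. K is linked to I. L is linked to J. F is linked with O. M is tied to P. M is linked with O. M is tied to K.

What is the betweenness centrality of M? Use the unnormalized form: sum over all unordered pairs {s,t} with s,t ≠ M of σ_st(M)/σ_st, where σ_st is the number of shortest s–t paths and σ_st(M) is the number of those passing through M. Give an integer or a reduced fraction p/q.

179/60

Pairs whose geodesics pass through M — K–P: 1/3; F–P: 1; O–P: 1; N–P: 1/4; P–I: 2/5.
All other pairs contribute 0.
Summing the contributions gives betweenness(M) = 179/60.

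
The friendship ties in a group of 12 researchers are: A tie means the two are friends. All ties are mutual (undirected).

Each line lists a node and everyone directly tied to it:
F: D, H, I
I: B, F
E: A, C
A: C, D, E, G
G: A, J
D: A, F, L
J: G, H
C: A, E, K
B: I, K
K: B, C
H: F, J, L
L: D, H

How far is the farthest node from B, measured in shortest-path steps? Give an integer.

4

Distances from B: A:3, C:2, D:3, E:3, F:2, G:4, H:3, I:1, J:4, K:1, L:4.
The largest is 4 (to L, J, and G), so the eccentricity of B is 4.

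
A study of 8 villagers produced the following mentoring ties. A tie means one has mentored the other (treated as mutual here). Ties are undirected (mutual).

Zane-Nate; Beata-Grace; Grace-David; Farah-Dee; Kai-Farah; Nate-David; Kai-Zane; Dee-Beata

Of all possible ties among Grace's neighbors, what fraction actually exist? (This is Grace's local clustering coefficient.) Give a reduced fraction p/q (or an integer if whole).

Grace's neighbors: Beata and David (k = 2).
Possible neighbor pairs: C(2,2) = 1. Edges among them: none → e = 0.
Clustering(Grace) = 0/1.

0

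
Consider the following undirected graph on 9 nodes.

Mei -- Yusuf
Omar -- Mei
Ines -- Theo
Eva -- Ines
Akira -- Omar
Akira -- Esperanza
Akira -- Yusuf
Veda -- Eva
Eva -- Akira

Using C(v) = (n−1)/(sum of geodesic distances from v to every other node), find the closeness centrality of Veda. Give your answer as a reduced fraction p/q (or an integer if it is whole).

Distances from Veda: Akira:2, Esperanza:3, Eva:1, Ines:2, Mei:4, Omar:3, Theo:3, Yusuf:3. Sum = 21.
n = 9, so closeness = 8/21.

8/21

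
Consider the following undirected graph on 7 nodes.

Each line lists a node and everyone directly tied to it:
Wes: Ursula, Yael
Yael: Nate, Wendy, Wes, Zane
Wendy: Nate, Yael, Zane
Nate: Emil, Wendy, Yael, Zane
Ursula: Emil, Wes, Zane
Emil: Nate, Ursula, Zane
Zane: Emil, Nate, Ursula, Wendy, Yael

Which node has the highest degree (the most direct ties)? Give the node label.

Zane

Degrees — Emil:3, Nate:4, Ursula:3, Wendy:3, Wes:2, Yael:4, Zane:5.
The maximum is 5, attained only by Zane.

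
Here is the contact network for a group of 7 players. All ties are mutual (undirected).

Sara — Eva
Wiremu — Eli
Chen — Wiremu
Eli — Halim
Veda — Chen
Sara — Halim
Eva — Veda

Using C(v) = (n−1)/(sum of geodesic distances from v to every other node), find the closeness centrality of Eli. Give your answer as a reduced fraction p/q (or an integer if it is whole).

Distances from Eli: Chen:2, Eva:3, Halim:1, Sara:2, Veda:3, Wiremu:1. Sum = 12.
n = 7, so closeness = 6/12 = 1/2.

1/2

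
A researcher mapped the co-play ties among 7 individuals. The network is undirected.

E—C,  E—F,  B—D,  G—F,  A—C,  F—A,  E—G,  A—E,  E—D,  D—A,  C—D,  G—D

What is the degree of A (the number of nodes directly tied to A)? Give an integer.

4

A is directly tied to C, D, E, and F. That is 4 neighbors, so the degree of A is 4.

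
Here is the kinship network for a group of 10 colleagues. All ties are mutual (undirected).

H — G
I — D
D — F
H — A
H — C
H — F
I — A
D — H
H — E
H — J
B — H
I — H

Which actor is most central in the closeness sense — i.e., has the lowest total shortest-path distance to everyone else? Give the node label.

Farness (sum of distances to all others) for each node — A:16, B:17, C:17, D:15, E:17, F:16, G:17, H:9, I:15, J:17.
The smallest farness is 9, for H, so H has the highest closeness.

H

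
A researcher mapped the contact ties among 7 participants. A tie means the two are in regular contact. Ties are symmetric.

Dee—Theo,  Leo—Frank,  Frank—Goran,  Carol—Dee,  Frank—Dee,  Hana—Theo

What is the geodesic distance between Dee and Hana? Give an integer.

One shortest route is Dee – Theo – Hana, which uses 2 edges, and Dee and Hana are not directly tied, so nothing shorter exists. So d(Dee,Hana) = 2.

2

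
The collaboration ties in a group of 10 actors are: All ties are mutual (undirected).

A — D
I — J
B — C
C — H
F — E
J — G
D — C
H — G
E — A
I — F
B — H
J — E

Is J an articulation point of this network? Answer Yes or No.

Even without J, every remaining node can still reach every other (the residual graph is connected), so J is not a cut vertex.

No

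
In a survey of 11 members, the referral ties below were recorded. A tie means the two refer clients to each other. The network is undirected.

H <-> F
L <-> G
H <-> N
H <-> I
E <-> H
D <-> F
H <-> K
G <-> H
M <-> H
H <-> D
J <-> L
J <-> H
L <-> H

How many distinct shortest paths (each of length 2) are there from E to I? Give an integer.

1

The shortest distance is 2, and the only length-2 path is E–H–I. So there is exactly 1 shortest path.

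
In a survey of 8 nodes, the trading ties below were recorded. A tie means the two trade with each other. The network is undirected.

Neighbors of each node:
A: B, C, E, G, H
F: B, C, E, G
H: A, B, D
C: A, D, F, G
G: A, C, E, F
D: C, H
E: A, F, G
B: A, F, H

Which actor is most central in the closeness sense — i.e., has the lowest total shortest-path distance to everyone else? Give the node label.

Farness (sum of distances to all others) for each node — A:9, B:11, C:10, D:13, E:12, F:10, G:10, H:11.
The smallest farness is 9, for A, so A has the highest closeness.

A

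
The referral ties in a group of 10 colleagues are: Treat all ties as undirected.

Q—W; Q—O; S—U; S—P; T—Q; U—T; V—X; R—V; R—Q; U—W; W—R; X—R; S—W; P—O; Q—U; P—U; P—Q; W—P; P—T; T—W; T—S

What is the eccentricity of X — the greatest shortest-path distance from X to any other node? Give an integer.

Distances from X: O:3, P:3, Q:2, R:1, S:3, T:3, U:3, V:1, W:2.
The largest is 3 (to U, P, S, T, and O), so the eccentricity of X is 3.

3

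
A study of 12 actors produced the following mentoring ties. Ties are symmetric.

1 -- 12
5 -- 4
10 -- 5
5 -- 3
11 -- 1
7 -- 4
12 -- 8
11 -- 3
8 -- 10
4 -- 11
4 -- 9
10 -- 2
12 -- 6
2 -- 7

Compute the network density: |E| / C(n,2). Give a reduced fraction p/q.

There are 14 edges and 12 nodes, so the maximum possible is C(12,2) = 66.
Density = 14/66 = 7/33.

7/33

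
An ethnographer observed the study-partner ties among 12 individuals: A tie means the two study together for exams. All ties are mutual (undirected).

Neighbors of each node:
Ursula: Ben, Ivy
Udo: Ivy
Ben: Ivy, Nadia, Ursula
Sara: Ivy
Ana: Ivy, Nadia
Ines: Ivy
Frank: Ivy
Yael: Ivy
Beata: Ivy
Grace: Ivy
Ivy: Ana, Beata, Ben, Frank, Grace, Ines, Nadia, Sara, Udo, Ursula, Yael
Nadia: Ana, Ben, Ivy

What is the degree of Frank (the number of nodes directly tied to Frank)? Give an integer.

1

Frank is directly tied to Ivy. That is 1 neighbor, so the degree of Frank is 1.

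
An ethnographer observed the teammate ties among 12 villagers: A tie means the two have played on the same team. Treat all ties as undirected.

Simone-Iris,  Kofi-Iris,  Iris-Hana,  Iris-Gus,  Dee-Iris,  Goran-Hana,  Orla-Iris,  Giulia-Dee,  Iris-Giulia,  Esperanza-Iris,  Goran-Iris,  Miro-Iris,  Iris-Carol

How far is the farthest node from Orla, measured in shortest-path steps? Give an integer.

Distances from Orla: Carol:2, Dee:2, Esperanza:2, Giulia:2, Goran:2, Gus:2, Hana:2, Iris:1, Kofi:2, Miro:2, Simone:2.
The largest is 2 (to Carol, Esperanza, Dee, Kofi, Miro, Simone, Gus, Giulia, Hana, and Goran), so the eccentricity of Orla is 2.

2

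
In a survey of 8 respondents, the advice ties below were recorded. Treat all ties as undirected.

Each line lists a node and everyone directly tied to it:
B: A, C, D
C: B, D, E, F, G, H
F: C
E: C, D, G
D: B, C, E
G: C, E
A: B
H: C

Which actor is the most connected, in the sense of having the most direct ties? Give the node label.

C

Degrees — A:1, B:3, C:6, D:3, E:3, F:1, G:2, H:1.
The maximum is 6, attained only by C.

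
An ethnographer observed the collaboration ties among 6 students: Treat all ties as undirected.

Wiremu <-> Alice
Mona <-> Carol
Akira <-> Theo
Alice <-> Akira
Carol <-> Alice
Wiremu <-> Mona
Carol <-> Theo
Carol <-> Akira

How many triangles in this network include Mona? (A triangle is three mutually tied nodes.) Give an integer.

0

Mona's neighbors are Carol and Wiremu, but none of them are tied to each other, so no triangle contains Mona.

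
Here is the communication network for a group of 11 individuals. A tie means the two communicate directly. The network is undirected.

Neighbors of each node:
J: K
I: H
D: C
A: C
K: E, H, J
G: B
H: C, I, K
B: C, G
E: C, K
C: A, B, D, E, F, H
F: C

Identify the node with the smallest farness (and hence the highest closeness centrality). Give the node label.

Farness (sum of distances to all others) for each node — A:24, B:22, C:15, D:24, E:20, F:24, G:31, H:18, I:27, J:32, K:23.
The smallest farness is 15, for C, so C has the highest closeness.

C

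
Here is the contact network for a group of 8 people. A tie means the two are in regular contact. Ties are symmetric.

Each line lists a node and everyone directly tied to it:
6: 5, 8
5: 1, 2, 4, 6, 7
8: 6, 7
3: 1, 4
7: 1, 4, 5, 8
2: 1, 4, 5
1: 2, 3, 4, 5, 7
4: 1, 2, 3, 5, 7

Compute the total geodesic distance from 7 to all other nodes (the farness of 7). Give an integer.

Distances from 7: 1:1, 2:2, 3:2, 4:1, 5:1, 6:2, 8:1.
Sum = 1 + 2 + 2 + 1 + 1 + 2 + 1 = 10.

10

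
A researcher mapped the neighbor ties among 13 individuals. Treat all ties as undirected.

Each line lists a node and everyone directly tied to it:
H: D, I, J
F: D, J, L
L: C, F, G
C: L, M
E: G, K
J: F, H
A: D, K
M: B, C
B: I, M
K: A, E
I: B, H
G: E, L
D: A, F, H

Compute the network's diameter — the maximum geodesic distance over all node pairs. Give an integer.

Eccentricity of each node (its greatest distance to any other): A:5, B:5, C:4, D:4, E:5, F:4, G:5, H:4, I:5, J:4, K:5, L:4, M:5.
The maximum eccentricity is 5, realized for instance by the pair G–I via G – L – F – D – H – I. So the diameter is 5.

5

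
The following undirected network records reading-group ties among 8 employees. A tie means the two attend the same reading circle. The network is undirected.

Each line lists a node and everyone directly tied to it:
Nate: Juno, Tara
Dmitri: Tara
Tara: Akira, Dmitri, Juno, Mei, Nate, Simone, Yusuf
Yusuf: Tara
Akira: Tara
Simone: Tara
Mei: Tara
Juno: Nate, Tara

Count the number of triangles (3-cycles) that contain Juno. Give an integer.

1

Juno's neighbors: Nate and Tara.
Neighbor pairs that are themselves tied: Juno–Nate–Tara. Each forms one triangle with Juno, for 1 in total.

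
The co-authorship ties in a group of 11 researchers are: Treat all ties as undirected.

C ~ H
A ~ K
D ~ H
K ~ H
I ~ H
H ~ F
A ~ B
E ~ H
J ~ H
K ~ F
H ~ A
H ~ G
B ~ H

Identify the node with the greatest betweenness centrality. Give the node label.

Unnormalized betweenness of each node: A:1/2, B:0, C:0, D:0, E:0, F:0, G:0, H:41, I:0, J:0, K:1/2.
H has the largest value, 41, making it the main broker — the node through which the most shortest paths run.

H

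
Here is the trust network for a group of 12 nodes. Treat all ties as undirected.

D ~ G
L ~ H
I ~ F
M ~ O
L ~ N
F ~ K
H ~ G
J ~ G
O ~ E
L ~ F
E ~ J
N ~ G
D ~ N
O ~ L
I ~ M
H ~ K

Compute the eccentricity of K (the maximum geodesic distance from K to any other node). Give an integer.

4

Distances from K: D:3, E:4, F:1, G:2, H:1, I:2, J:3, L:2, M:3, N:3, O:3.
The largest is 4 (to E), so the eccentricity of K is 4.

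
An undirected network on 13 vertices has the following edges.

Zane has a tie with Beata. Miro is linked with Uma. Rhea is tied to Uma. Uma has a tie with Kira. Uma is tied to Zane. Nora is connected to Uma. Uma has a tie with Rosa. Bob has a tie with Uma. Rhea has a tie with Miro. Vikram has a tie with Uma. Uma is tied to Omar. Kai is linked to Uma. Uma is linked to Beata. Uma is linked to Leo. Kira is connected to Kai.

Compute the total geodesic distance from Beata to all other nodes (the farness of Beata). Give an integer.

Distances from Beata: Bob:2, Kai:2, Kira:2, Leo:2, Miro:2, Nora:2, Omar:2, Rhea:2, Rosa:2, Uma:1, Vikram:2, Zane:1.
Sum = 2 + 2 + 2 + 2 + 2 + 2 + 2 + 2 + 2 + 1 + 2 + 1 = 22.

22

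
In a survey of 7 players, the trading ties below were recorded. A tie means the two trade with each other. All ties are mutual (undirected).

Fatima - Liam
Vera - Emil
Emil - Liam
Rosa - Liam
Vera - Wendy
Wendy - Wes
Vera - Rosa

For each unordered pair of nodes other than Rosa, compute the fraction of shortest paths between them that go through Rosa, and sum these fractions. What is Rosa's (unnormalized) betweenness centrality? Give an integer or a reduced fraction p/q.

3

Pairs whose geodesics pass through Rosa — Wendy–Liam: 1/2; Wendy–Fatima: 1/2; Vera–Liam: 1/2; Vera–Fatima: 1/2; Wes–Liam: 1/2; Wes–Fatima: 1/2.
All other pairs contribute 0.
Summing the contributions gives betweenness(Rosa) = 3.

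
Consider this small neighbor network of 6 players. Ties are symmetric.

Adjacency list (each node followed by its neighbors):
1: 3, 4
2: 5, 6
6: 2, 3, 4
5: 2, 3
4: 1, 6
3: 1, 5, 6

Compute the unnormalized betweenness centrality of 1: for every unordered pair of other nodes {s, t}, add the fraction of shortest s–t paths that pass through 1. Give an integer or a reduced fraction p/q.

5/6

Pairs whose geodesics pass through 1 — 4–5: 1/3; 4–3: 1/2.
All other pairs contribute 0.
Summing the contributions gives betweenness(1) = 5/6.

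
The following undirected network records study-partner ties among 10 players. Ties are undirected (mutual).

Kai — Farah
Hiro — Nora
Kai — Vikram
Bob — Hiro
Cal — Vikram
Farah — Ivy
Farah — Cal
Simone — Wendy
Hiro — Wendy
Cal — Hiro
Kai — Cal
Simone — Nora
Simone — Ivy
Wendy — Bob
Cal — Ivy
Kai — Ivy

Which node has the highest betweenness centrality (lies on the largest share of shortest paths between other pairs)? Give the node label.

Cal

Unnormalized betweenness of each node: Bob:0, Cal:13, Farah:0, Hiro:12, Ivy:6, Kai:3/2, Nora:1/2, Simone:5, Vikram:0, Wendy:2.
Cal has the largest value, 13, making it the main broker — the node through which the most shortest paths run.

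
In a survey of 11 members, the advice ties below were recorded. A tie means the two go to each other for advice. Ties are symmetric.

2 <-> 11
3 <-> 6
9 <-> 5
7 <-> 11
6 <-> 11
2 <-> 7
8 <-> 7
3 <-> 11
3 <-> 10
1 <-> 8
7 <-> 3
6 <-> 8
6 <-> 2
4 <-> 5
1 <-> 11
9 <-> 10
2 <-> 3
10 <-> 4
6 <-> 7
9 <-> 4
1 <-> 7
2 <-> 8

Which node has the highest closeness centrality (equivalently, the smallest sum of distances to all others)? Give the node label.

3

Farness (sum of distances to all others) for each node — 1:25, 2:19, 3:16, 4:25, 5:33, 6:19, 7:18, 8:24, 9:25, 10:19, 11:19.
The smallest farness is 16, for 3, so 3 has the highest closeness.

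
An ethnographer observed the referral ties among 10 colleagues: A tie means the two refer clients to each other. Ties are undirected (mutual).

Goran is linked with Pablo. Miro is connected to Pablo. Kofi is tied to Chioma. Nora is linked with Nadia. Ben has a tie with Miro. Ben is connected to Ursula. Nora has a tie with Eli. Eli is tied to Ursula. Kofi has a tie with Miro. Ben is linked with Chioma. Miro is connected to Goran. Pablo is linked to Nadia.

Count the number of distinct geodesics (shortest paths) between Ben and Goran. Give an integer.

1

The shortest distance is 2, and the only length-2 path is Ben–Miro–Goran. So there is exactly 1 shortest path.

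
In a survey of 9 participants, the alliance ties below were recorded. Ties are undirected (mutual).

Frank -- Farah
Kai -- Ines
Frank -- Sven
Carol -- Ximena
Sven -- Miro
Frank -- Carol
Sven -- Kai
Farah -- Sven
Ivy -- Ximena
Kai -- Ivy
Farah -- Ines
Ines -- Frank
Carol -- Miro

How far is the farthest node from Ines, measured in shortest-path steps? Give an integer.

3

Distances from Ines: Carol:2, Farah:1, Frank:1, Ivy:2, Kai:1, Miro:3, Sven:2, Ximena:3.
The largest is 3 (to Ximena and Miro), so the eccentricity of Ines is 3.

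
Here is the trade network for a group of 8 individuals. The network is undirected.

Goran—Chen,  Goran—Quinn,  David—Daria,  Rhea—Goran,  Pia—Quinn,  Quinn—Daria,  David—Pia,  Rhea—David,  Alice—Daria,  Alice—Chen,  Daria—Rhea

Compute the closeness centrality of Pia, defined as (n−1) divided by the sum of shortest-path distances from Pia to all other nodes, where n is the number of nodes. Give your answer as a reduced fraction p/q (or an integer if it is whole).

1/2

Distances from Pia: Alice:3, Chen:3, Daria:2, David:1, Goran:2, Quinn:1, Rhea:2. Sum = 14.
n = 8, so closeness = 7/14 = 1/2.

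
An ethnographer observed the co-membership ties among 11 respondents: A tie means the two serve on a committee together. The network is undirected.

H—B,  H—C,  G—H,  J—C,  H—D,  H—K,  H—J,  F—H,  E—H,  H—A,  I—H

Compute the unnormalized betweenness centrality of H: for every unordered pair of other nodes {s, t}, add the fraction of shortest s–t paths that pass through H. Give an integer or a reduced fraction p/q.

44

Pairs whose geodesics pass through H — K–G: 1; K–I: 1; K–A: 1; K–B: 1; K–C: 1; K–J: 1; K–F: 1; K–D: 1; K–E: 1; G–I: 1; G–A: 1; G–B: 1; G–C: 1; G–J: 1 … (+30 more pairs).
All other pairs contribute 0.
Summing the contributions gives betweenness(H) = 44.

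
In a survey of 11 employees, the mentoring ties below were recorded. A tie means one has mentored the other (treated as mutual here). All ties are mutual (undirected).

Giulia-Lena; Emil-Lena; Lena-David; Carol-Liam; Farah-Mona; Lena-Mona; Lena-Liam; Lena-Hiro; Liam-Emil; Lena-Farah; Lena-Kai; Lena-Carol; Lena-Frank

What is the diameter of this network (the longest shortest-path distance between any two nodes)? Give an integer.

Eccentricity of each node (its greatest distance to any other): Carol:2, David:2, Emil:2, Farah:2, Frank:2, Giulia:2, Hiro:2, Kai:2, Lena:1, Liam:2, Mona:2.
The maximum eccentricity is 2, realized for instance by the pair Liam–Kai via Liam – Lena – Kai. So the diameter is 2.

2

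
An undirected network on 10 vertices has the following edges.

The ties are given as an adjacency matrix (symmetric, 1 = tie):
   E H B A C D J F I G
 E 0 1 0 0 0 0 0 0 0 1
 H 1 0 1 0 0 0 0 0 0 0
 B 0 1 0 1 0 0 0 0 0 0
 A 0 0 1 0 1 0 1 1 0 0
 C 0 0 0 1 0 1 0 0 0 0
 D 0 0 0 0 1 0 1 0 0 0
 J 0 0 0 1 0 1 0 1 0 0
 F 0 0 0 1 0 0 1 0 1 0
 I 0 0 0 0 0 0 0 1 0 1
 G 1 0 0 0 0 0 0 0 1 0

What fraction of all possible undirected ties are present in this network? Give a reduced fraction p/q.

There are 12 edges and 10 nodes, so the maximum possible is C(10,2) = 45.
Density = 12/45 = 4/15.

4/15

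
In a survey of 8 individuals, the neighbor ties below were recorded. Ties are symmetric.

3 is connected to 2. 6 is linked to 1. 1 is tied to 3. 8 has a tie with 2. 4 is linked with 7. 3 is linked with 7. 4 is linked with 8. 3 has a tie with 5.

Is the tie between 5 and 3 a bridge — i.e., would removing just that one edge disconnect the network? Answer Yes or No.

Yes

Without the 5–3 edge there is no alternate route between 5 and 3, so the network disconnects. It is a bridge.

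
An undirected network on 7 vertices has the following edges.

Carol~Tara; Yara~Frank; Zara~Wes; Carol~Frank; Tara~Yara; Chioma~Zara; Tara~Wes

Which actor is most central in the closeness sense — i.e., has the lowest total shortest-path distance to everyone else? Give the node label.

Tara

Farness (sum of distances to all others) for each node — Carol:13, Chioma:19, Frank:16, Tara:10, Wes:11, Yara:13, Zara:14.
The smallest farness is 10, for Tara, so Tara has the highest closeness.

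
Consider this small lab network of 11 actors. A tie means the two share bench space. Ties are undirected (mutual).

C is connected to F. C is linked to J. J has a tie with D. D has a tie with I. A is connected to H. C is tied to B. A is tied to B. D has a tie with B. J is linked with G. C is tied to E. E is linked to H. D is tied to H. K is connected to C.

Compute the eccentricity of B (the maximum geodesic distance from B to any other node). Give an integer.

3

Distances from B: A:1, C:1, D:1, E:2, F:2, G:3, H:2, I:2, J:2, K:2.
The largest is 3 (to G), so the eccentricity of B is 3.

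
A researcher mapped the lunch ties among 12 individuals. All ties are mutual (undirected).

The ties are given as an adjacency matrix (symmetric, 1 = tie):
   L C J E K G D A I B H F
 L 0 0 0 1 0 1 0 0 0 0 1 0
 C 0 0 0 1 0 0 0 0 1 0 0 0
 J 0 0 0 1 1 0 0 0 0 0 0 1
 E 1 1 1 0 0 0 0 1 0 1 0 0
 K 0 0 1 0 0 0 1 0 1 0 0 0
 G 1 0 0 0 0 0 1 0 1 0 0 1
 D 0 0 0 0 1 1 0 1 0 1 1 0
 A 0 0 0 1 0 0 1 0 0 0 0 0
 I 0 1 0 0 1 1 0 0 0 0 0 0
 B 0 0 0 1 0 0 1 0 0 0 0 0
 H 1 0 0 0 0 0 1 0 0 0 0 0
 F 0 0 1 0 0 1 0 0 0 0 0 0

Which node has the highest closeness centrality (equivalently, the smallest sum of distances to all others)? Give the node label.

E

Farness (sum of distances to all others) for each node — A:22, B:22, C:23, D:18, E:17, F:24, G:18, H:24, I:22, J:20, K:20, L:20.
The smallest farness is 17, for E, so E has the highest closeness.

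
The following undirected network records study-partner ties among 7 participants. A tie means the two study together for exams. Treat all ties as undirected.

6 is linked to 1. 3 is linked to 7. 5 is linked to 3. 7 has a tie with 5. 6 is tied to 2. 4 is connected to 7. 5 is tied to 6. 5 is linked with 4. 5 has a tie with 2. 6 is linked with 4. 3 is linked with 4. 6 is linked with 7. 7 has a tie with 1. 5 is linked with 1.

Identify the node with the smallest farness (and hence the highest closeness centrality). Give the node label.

5

Farness (sum of distances to all others) for each node — 1:9, 2:10, 3:9, 4:8, 5:6, 6:7, 7:7.
The smallest farness is 6, for 5, so 5 has the highest closeness.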